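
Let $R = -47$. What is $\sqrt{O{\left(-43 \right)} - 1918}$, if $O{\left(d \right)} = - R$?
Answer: $i \sqrt{1871} \approx 43.255 i$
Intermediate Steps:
$O{\left(d \right)} = 47$ ($O{\left(d \right)} = \left(-1\right) \left(-47\right) = 47$)
$\sqrt{O{\left(-43 \right)} - 1918} = \sqrt{47 - 1918} = \sqrt{-1871} = i \sqrt{1871}$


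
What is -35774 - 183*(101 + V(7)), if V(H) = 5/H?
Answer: -380714/7 ≈ -54388.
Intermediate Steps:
-35774 - 183*(101 + V(7)) = -35774 - 183*(101 + 5/7) = -35774 - 183*712/7 = -35774 - 130296/7 = -380714/7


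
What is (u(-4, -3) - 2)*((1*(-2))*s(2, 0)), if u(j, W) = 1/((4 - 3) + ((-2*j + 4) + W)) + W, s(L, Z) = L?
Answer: 98/5 ≈ 19.600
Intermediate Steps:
u(j, W) = W + 1/(5 + W - 2*j) (u(j, W) = 1/(1 + ((4 - 2*j) + W)) + W = 1/(1 + (4 + W - 2*j)) + W = 1/(5 + W - 2*j) + W = W + 1/(5 + W - 2*j))
(u(-4, -3) - 2)*((1*(-2))*s(2, 0)) = ((1 + (-3)² + 5*(-3) - 2*(-3)*(-4))/(5 - 3 - 2*(-4)) - 2)*((1*(-2))*2) = ((1 + 9 - 15 - 24)/(5 - 3 + 8) - 2)*(-2*2) = (-29/10 - 2)*(-4) = -49/10*(-4) = 98/5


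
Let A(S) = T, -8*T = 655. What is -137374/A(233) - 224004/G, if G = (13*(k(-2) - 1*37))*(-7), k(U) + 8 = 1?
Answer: 96673667/59605 ≈ 1621.9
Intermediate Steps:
T = -655/8 (T = -1/8*655 = -655/8 ≈ -81.875)
k(U) = -7 (k(U) = -8 + 1 = -7)
A(S) = -655/8
G = 4004 (G = (13*(-7 - 1*37))*(-7) = (13*(-7 - 37))*(-7) = (13*(-44))*(-7) = -572*(-7) = 4004)
-137374/A(233) - 224004/G = -137374/(-655/8) - 224004/4004 = -137374*(-8/655) - 224004*1/4004 = 1098992/655 - 5091/91 = 96673667/59605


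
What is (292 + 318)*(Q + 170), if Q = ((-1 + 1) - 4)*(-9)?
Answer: 125660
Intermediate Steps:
Q = 36 (Q = (0 - 4)*(-9) = -4*(-9) = 36)
(292 + 318)*(Q + 170) = (292 + 318)*(36 + 170) = 610*206 = 125660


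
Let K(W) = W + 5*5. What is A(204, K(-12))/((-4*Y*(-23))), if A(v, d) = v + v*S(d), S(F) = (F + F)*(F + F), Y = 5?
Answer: 34527/115 ≈ 300.23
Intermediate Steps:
S(F) = 4*F² (S(F) = (2*F)*(2*F) = 4*F²)
K(W) = 25 + W (K(W) = W + 25 = 25 + W)
A(v, d) = v + 4*v*d² (A(v, d) = v + v*(4*d²) = v + 4*v*d²)
A(204, K(-12))/((-4*Y*(-23))) = (204*(1 + 4*(25 - 12)²))/((-4*5*(-23))) = (204*(1 + 4*13²))/((-20*(-23))) = (204*(1 + 4*169))/460 = (204*(1 + 676))*(1/460) = (204*677)*(1/460) = 138108*(1/460) = 34527/115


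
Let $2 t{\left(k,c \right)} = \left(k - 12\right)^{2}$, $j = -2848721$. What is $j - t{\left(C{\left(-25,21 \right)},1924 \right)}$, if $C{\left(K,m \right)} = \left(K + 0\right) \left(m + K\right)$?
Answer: $-2852593$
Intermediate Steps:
$C{\left(K,m \right)} = K \left(K + m\right)$
$t{\left(k,c \right)} = \frac{\left(-12 + k\right)^{2}}{2}$ ($t{\left(k,c \right)} = \frac{\left(k - 12\right)^{2}}{2} = \frac{\left(-12 + k\right)^{2}}{2}$)
$j - t{\left(C{\left(-25,21 \right)},1924 \right)} = -2848721 - \frac{\left(-12 - 25 \left(-25 + 21\right)\right)^{2}}{2} = -2848721 - \frac{\left(-12 - -100\right)^{2}}{2} = -2848721 - \frac{\left(-12 + 100\right)^{2}}{2} = -2848721 - \frac{88^{2}}{2} = -2848721 - \frac{1}{2} \cdot 7744 = -2848721 - 3872 = -2852593$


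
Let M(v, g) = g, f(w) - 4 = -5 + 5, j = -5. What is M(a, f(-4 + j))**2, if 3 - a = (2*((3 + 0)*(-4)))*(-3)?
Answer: 16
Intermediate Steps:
f(w) = 4 (f(w) = 4 + (-5 + 5) = 4 + 0 = 4)
a = -69 (a = 3 - 2*((3 + 0)*(-4))*(-3) = 3 - 2*(3*(-4))*(-3) = 3 - 2*(-12)*(-3) = 3 - (-24)*(-3) = 3 - 1*72 = 3 - 72 = -69)
M(a, f(-4 + j))**2 = 4**2 = 16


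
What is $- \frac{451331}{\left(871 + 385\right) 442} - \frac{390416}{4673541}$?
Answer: $- \frac{2326054156303}{2594525633232} \approx -0.89652$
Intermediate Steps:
$- \frac{451331}{\left(871 + 385\right) 442} - \frac{390416}{4673541} = - \frac{451331}{1256 \cdot 442} - \frac{390416}{4673541} = - \frac{451331}{555152} - \frac{390416}{4673541} = - \frac{2326054156303}{2594525633232}$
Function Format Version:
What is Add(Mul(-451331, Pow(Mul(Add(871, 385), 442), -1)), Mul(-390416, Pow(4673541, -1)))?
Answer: Rational(-2326054156303, 2594525633232) ≈ -0.89652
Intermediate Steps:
Add(Mul(-451331, Pow(Mul(Add(871, 385), 442), -1)), Mul(-390416, Pow(4673541, -1))) = Add(Mul(-451331, Pow(Mul(1256, 442), -1)), Mul(-390416, Rational(1, 4673541))) = Add(Mul(-451331, Pow(555152, -1)), Rational(-390416, 4673541)) = Add(Mul(-451331, Rational(1, 555152)), Rational(-390416, 4673541)) = Add(Rational(-451331, 555152), Rational(-390416, 4673541)) = Rational(-2326054156303, 2594525633232)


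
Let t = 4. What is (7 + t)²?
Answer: 121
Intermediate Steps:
(7 + t)² = (7 + 4)² = 11² = 121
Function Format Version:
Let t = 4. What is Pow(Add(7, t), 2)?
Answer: 121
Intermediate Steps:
Pow(Add(7, t), 2) = Pow(Add(7, 4), 2) = Pow(11, 2) = 121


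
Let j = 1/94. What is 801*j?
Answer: 801/94 ≈ 8.5213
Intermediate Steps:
j = 1/94 ≈ 0.010638
801*j = 801*(1/94) = 801/94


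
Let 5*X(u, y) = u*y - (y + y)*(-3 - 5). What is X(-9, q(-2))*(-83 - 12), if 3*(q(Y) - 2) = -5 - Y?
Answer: -133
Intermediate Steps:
q(Y) = ⅓ - Y/3 (q(Y) = 2 + (-5 - Y)/3 = 2 + (-5/3 - Y/3) = ⅓ - Y/3)
X(u, y) = 16*y/5 + u*y/5 (X(u, y) = (u*y - (y + y)*(-3 - 5))/5 = (u*y - 2*y*(-8))/5 = (u*y - (-16)*y)/5 = (u*y + 16*y)/5 = (16*y + u*y)/5 = 16*y/5 + u*y/5)
X(-9, q(-2))*(-83 - 12) = ((⅓ - ⅓*(-2))*(16 - 9)/5)*(-83 - 12) = ((⅕)*(⅓ + ⅔)*7)*(-95) = ((⅕)*1*7)*(-95) = (7/5)*(-95) = -133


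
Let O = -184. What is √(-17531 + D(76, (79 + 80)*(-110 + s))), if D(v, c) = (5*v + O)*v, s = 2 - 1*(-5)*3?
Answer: I*√2635 ≈ 51.332*I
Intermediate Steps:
s = 17 (s = 2 + 5*3 = 2 + 15 = 17)
D(v, c) = v*(-184 + 5*v) (D(v, c) = (5*v - 184)*v = (-184 + 5*v)*v = v*(-184 + 5*v))
√(-17531 + D(76, (79 + 80)*(-110 + s))) = √(-17531 + 76*(-184 + 5*76)) = √(-17531 + 76*(-184 + 380)) = √(-17531 + 76*196) = √(-17531 + 14896) = √(-2635) = I*√2635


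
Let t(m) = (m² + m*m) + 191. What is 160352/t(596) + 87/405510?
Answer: 21695387907/96054910910 ≈ 0.22586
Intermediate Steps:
t(m) = 191 + 2*m² (t(m) = (m² + m²) + 191 = 2*m² + 191 = 191 + 2*m²)
160352/t(596) + 87/405510 = 160352/(191 + 2*596²) + 87/405510 = 160352/(191 + 2*355216) + 87*(1/405510) = 160352/(191 + 710432) + 29/135170 = 160352/710623 + 29/135170 = 21695387907/96054910910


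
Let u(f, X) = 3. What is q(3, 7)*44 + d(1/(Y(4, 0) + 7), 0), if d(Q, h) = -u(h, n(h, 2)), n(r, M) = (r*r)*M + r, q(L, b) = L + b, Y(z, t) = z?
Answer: 437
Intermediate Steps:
n(r, M) = r + M*r² (n(r, M) = r²*M + r = M*r² + r = r + M*r²)
d(Q, h) = -3 (d(Q, h) = -1*3 = -3)
q(3, 7)*44 + d(1/(Y(4, 0) + 7), 0) = (3 + 7)*44 - 3 = 10*44 - 3 = 440 - 3 = 437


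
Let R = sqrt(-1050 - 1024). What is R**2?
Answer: -2074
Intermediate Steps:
R = I*sqrt(2074) (R = sqrt(-2074) = I*sqrt(2074) ≈ 45.541*I)
R**2 = (I*sqrt(2074))**2 = -2074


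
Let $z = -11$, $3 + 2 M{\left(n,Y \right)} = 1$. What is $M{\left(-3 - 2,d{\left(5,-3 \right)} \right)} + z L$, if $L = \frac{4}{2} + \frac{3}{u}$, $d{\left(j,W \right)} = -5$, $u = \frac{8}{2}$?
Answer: $- \frac{125}{4} \approx -31.25$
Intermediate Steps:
$u = 4$ ($u = 8 \cdot \frac{1}{2} = 4$)
$M{\left(n,Y \right)} = -1$ ($M{\left(n,Y \right)} = - \frac{3}{2} + \frac{1}{2} \cdot 1 = - \frac{3}{2} + \frac{1}{2} = -1$)
$L = \frac{11}{4}$ ($L = \frac{4}{2} + \frac{3}{4} = 4 \cdot \frac{1}{2} + 3 \cdot \frac{1}{4} = 2 + \frac{3}{4} = \frac{11}{4} \approx 2.75$)
$M{\left(-3 - 2,d{\left(5,-3 \right)} \right)} + z L = -1 - \frac{121}{4} = - \frac{125}{4}$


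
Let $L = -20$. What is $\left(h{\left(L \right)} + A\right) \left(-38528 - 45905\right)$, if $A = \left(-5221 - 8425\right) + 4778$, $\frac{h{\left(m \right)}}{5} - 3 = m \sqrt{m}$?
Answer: $747485349 + 16886600 i \sqrt{5} \approx 7.4749 \cdot 10^{8} + 3.776 \cdot 10^{7} i$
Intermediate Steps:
$h{\left(m \right)} = 15 + 5 m^{\frac{3}{2}}$ ($h{\left(m \right)} = 15 + 5 m \sqrt{m} = 15 + 5 m^{\frac{3}{2}}$)
$A = -8868$ ($A = -13646 + 4778 = -8868$)
$\left(h{\left(L \right)} + A\right) \left(-38528 - 45905\right) = \left(\left(15 + 5 \left(-20\right)^{\frac{3}{2}}\right) - 8868\right) \left(-38528 - 45905\right) = \left(\left(15 + 5 \left(- 40 i \sqrt{5}\right)\right) - 8868\right) \left(-84433\right) = \left(\left(15 - 200 i \sqrt{5}\right) - 8868\right) \left(-84433\right) = \left(-8853 - 200 i \sqrt{5}\right) \left(-84433\right) = 747485349 + 16886600 i \sqrt{5}$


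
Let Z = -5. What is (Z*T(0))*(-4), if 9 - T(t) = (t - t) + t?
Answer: 180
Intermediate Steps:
T(t) = 9 - t (T(t) = 9 - ((t - t) + t) = 9 - (0 + t) = 9 - t)
(Z*T(0))*(-4) = -5*(9 - 1*0)*(-4) = -5*(9 + 0)*(-4) = -5*9*(-4) = -45*(-4) = 180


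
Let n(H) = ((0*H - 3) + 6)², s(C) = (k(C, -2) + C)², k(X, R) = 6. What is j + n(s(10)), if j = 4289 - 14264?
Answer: -9966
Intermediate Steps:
j = -9975
s(C) = (6 + C)²
n(H) = 9 (n(H) = ((0 - 3) + 6)² = (-3 + 6)² = 3² = 9)
j + n(s(10)) = -9975 + 9 = -9966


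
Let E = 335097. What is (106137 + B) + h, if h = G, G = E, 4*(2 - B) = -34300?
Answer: 449811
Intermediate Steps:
B = 8577 (B = 2 - ¼*(-34300) = 2 + 8575 = 8577)
G = 335097
h = 335097
(106137 + B) + h = (106137 + 8577) + 335097 = 114714 + 335097 = 449811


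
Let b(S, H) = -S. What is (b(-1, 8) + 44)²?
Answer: 2025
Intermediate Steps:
(b(-1, 8) + 44)² = (-1*(-1) + 44)² = (1 + 44)² = 45² = 2025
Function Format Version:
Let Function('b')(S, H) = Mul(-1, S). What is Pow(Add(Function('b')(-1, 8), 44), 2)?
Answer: 2025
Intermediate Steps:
Pow(Add(Function('b')(-1, 8), 44), 2) = Pow(Add(Mul(-1, -1), 44), 2) = Pow(Add(1, 44), 2) = Pow(45, 2) = 2025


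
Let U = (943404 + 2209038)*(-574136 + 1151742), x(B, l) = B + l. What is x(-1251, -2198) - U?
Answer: -1820869417301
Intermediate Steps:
U = 1820869413852 (U = 3152442*577606 = 1820869413852)
x(-1251, -2198) - U = (-1251 - 2198) - 1*1820869413852 = -3449 - 1820869413852 = -1820869417301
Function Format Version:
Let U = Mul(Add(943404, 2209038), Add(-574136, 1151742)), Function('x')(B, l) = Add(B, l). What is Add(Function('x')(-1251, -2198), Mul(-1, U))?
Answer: -1820869417301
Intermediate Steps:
U = 1820869413852 (U = Mul(3152442, 577606) = 1820869413852)
Add(Function('x')(-1251, -2198), Mul(-1, U)) = Add(Add(-1251, -2198), Mul(-1, 1820869413852)) = Add(-3449, -1820869413852) = -1820869417301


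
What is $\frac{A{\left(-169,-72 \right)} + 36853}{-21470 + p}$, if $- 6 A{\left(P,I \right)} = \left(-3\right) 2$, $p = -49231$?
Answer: $- \frac{36854}{70701} \approx -0.52127$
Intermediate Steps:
$A{\left(P,I \right)} = 1$ ($A{\left(P,I \right)} = - \frac{\left(-3\right) 2}{6} = \left(- \frac{1}{6}\right) \left(-6\right) = 1$)
$\frac{A{\left(-169,-72 \right)} + 36853}{-21470 + p} = \frac{1 + 36853}{-21470 - 49231} = \frac{36854}{-70701} = 36854 \left(- \frac{1}{70701}\right) = - \frac{36854}{70701}$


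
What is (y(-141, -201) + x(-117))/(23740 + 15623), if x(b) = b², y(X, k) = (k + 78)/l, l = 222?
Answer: 1012945/2912862 ≈ 0.34775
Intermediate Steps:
y(X, k) = 13/37 + k/222 (y(X, k) = (k + 78)/222 = (78 + k)*(1/222) = 13/37 + k/222)
(y(-141, -201) + x(-117))/(23740 + 15623) = ((13/37 + (1/222)*(-201)) + (-117)²)/(23740 + 15623) = ((13/37 - 67/74) + 13689)/39363 = (-41/74 + 13689)*(1/39363) = (1012945/74)*(1/39363) = 1012945/2912862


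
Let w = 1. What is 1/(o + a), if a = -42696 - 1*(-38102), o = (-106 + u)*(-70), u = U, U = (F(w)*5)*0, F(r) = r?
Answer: 1/2826 ≈ 0.00035386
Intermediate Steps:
U = 0 (U = (1*5)*0 = 5*0 = 0)
u = 0
o = 7420 (o = (-106 + 0)*(-70) = -106*(-70) = 7420)
a = -4594 (a = -42696 + 38102 = -4594)
1/(o + a) = 1/(7420 - 4594) = 1/2826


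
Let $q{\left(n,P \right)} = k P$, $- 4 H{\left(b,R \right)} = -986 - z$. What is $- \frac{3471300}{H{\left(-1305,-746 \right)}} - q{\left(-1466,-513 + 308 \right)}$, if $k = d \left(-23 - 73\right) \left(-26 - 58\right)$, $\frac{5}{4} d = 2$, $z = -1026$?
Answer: $2992122$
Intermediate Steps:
$d = \frac{8}{5}$ ($d = \frac{4}{5} \cdot 2 = \frac{8}{5} \approx 1.6$)
$H{\left(b,R \right)} = -10$ ($H{\left(b,R \right)} = - \frac{-986 - -1026}{4} = - \frac{-986 + 1026}{4} = \left(- \frac{1}{4}\right) 40 = -10$)
$k = \frac{64512}{5}$ ($k = \frac{8 \left(-23 - 73\right) \left(-26 - 58\right)}{5} = \frac{8 \left(\left(-96\right) \left(-84\right)\right)}{5} = \frac{8}{5} \cdot 8064 = \frac{64512}{5} \approx 12902.0$)
$q{\left(n,P \right)} = \frac{64512 P}{5}$
$- \frac{3471300}{H{\left(-1305,-746 \right)}} - q{\left(-1466,-513 + 308 \right)} = - \frac{3471300}{-10} - \frac{64512 \left(-513 + 308\right)}{5} = \left(-3471300\right) \left(- \frac{1}{10}\right) - \frac{64512}{5} \left(-205\right) = 347130 - -2644992 = 347130 + 2644992 = 2992122$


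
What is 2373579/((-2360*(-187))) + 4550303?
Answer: 2008142093539/441320 ≈ 4.5503e+6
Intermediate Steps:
2373579/((-2360*(-187))) + 4550303 = 2373579/441320 + 4550303 = 2008142093539/441320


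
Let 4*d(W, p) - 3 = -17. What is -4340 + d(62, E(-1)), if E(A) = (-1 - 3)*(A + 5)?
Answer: -8687/2 ≈ -4343.5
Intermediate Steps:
E(A) = -20 - 4*A (E(A) = -4*(5 + A) = -20 - 4*A)
d(W, p) = -7/2 (d(W, p) = ¾ + (¼)*(-17) = ¾ - 17/4 = -7/2)
-4340 + d(62, E(-1)) = -4340 - 7/2 = -8687/2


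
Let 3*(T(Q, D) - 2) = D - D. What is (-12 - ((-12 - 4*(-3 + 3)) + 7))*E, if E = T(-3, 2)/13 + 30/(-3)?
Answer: 896/13 ≈ 68.923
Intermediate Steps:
T(Q, D) = 2 (T(Q, D) = 2 + (D - D)/3 = 2 + (⅓)*0 = 2 + 0 = 2)
E = -128/13 (E = 2/13 + 30/(-3) = 2*(1/13) + 30*(-⅓) = 2/13 - 10 = -128/13 ≈ -9.8462)
(-12 - ((-12 - 4*(-3 + 3)) + 7))*E = (-12 - ((-12 - 4*(-3 + 3)) + 7))*(-128/13) = (-12 - ((-12 - 4*0) + 7))*(-128/13) = (-12 - ((-12 + 0) + 7))*(-128/13) = (-12 - (-12 + 7))*(-128/13) = (-12 - 1*(-5))*(-128/13) = (-12 + 5)*(-128/13) = -7*(-128/13) = 896/13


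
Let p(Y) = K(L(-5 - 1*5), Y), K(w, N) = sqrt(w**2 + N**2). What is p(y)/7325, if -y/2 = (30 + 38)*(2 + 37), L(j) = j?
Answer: 2*sqrt(7033129)/7325 ≈ 0.72410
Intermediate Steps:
y = -5304 (y = -2*(30 + 38)*(2 + 37) = -136*39 = -2*2652 = -5304)
K(w, N) = sqrt(N**2 + w**2)
p(Y) = sqrt(100 + Y**2) (p(Y) = sqrt(Y**2 + (-5 - 1*5)**2) = sqrt(Y**2 + (-5 - 5)**2) = sqrt(Y**2 + (-10)**2) = sqrt(Y**2 + 100) = sqrt(100 + Y**2))
p(y)/7325 = sqrt(100 + (-5304)**2)/7325 = sqrt(100 + 28132416)*(1/7325) = sqrt(28132516)*(1/7325) = (2*sqrt(7033129))*(1/7325) = 2*sqrt(7033129)/7325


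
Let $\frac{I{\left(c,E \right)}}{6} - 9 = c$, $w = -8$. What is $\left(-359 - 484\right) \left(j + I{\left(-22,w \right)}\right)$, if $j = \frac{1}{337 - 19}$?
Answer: $\frac{6969643}{106} \approx 65751.0$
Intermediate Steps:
$j = \frac{1}{318} \approx 0.0031447$
$I{\left(c,E \right)} = 54 + 6 c$
$\left(-359 - 484\right) \left(j + I{\left(-22,w \right)}\right) = \left(-359 - 484\right) \left(\frac{1}{318} + \left(54 + 6 \left(-22\right)\right)\right) = - 843 \left(\frac{1}{318} + \left(54 - 132\right)\right) = - 843 \left(\frac{1}{318} - 78\right) = \left(-843\right) \left(- \frac{24803}{318}\right) = \frac{6969643}{106}$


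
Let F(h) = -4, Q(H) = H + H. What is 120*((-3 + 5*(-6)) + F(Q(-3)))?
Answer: -4440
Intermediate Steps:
Q(H) = 2*H
120*((-3 + 5*(-6)) + F(Q(-3))) = 120*((-3 + 5*(-6)) - 4) = 120*((-3 - 30) - 4) = 120*(-33 - 4) = 120*(-37) = -4440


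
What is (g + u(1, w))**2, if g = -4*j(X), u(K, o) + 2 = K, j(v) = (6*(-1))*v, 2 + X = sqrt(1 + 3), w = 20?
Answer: 1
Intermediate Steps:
X = 0 (X = -2 + sqrt(1 + 3) = -2 + sqrt(4) = -2 + 2 = 0)
j(v) = -6*v
u(K, o) = -2 + K
g = 0 (g = -(-24)*0 = -4*0 = 0)
(g + u(1, w))**2 = (0 + (-2 + 1))**2 = (0 - 1)**2 = (-1)**2 = 1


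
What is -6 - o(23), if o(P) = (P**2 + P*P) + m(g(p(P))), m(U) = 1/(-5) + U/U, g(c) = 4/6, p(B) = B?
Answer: -5324/5 ≈ -1064.8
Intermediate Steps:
g(c) = 2/3 (g(c) = 4*(1/6) = 2/3)
m(U) = 4/5 (m(U) = 1*(-1/5) + 1 = -1/5 + 1 = 4/5)
o(P) = 4/5 + 2*P**2 (o(P) = (P**2 + P*P) + 4/5 = (P**2 + P**2) + 4/5 = 2*P**2 + 4/5 = 4/5 + 2*P**2)
-6 - o(23) = -6 - (4/5 + 2*23**2) = -6 - (4/5 + 2*529) = -6 - (4/5 + 1058) = -6 - 1*5294/5 = -6 - 5294/5 = -5324/5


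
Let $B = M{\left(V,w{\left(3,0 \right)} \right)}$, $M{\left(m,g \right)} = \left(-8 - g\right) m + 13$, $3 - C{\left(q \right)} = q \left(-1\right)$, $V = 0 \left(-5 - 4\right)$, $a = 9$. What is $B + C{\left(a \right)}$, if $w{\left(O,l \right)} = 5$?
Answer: $25$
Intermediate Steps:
$V = 0$ ($V = 0 \left(-9\right) = 0$)
$C{\left(q \right)} = 3 + q$ ($C{\left(q \right)} = 3 - q \left(-1\right) = 3 - - q = 3 + q$)
$M{\left(m,g \right)} = 13 + m \left(-8 - g\right)$ ($M{\left(m,g \right)} = m \left(-8 - g\right) + 13 = 13 + m \left(-8 - g\right)$)
$B = 13$ ($B = 13 - 0 - 5 \cdot 0 = 13 + 0 + 0 = 13$)
$B + C{\left(a \right)} = 13 + \left(3 + 9\right) = 13 + 12 = 25$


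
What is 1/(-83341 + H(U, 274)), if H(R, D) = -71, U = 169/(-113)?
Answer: -1/83412 ≈ -1.1989e-5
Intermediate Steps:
U = -169/113 (U = 169*(-1/113) = -169/113 ≈ -1.4956)
1/(-83341 + H(U, 274)) = 1/(-83341 - 71) = 1/(-83412) = -1/83412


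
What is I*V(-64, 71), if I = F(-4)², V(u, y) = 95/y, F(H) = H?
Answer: 1520/71 ≈ 21.408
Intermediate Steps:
I = 16 (I = (-4)² = 16)
I*V(-64, 71) = 16*(95/71) = 1520/71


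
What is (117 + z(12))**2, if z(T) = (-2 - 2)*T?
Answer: 4761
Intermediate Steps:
z(T) = -4*T
(117 + z(12))**2 = (117 - 4*12)**2 = (117 - 48)**2 = 69**2 = 4761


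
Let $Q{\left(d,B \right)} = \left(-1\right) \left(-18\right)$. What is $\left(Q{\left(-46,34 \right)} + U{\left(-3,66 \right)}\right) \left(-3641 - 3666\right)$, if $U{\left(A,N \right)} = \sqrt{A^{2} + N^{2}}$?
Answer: $-131526 - 21921 \sqrt{485} \approx -6.1429 \cdot 10^{5}$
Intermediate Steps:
$Q{\left(d,B \right)} = 18$
$\left(Q{\left(-46,34 \right)} + U{\left(-3,66 \right)}\right) \left(-3641 - 3666\right) = \left(18 + \sqrt{\left(-3\right)^{2} + 66^{2}}\right) \left(-3641 - 3666\right) = \left(18 + \sqrt{9 + 4356}\right) \left(-7307\right) = \left(18 + \sqrt{4365}\right) \left(-7307\right) = \left(18 + 3 \sqrt{485}\right) \left(-7307\right) = -131526 - 21921 \sqrt{485}$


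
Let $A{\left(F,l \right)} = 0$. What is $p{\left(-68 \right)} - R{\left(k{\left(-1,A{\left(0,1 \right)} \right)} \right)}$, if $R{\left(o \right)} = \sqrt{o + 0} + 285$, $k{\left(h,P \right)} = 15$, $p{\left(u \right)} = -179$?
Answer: $-464 - \sqrt{15} \approx -467.87$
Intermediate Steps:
$R{\left(o \right)} = 285 + \sqrt{o}$ ($R{\left(o \right)} = \sqrt{o} + 285 = 285 + \sqrt{o}$)
$p{\left(-68 \right)} - R{\left(k{\left(-1,A{\left(0,1 \right)} \right)} \right)} = -179 - \left(285 + \sqrt{15}\right) = -464 - \sqrt{15}$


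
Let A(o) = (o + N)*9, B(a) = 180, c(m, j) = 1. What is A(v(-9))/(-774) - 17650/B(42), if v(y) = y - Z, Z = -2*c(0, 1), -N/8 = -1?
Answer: -37952/387 ≈ -98.067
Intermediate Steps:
N = 8 (N = -8*(-1) = 8)
Z = -2 (Z = -2*1 = -2)
v(y) = 2 + y (v(y) = y - 1*(-2) = y + 2 = 2 + y)
A(o) = 72 + 9*o (A(o) = (o + 8)*9 = (8 + o)*9 = 72 + 9*o)
A(v(-9))/(-774) - 17650/B(42) = (72 + 9*(2 - 9))/(-774) - 17650/180 = (72 + 9*(-7))*(-1/774) - 17650*1/180 = (72 - 63)*(-1/774) - 1765/18 = 9*(-1/774) - 1765/18 = -1/86 - 1765/18 = -37952/387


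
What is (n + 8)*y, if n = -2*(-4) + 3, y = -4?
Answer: -76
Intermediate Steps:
n = 11 (n = 8 + 3 = 11)
(n + 8)*y = (11 + 8)*(-4) = 19*(-4) = -76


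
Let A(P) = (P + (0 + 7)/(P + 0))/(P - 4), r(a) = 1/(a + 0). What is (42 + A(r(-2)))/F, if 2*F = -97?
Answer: -814/873 ≈ -0.93242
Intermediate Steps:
F = -97/2 (F = (½)*(-97) = -97/2 ≈ -48.500)
r(a) = 1/a
A(P) = (P + 7/P)/(-4 + P)
(42 + A(r(-2)))/F = (42 + (7 + (1/(-2))²)/((1/(-2))*(-4 + 1/(-2))))/(-97/2) = (42 + (7 + (-½)²)/((-½)*(-4 - ½)))*(-2/97) = (42 - 2*(7 + ¼)/(-9/2))*(-2/97) = (42 - 2*(-2/9)*29/4)*(-2/97) = (42 + 29/9)*(-2/97) = (407/9)*(-2/97) = -814/873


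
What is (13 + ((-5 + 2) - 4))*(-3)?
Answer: -18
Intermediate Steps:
(13 + ((-5 + 2) - 4))*(-3) = (13 + (-3 - 4))*(-3) = (13 - 7)*(-3) = 6*(-3) = -18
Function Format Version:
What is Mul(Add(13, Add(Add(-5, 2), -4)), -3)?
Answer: -18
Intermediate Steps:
Mul(Add(13, Add(Add(-5, 2), -4)), -3) = Mul(Add(13, Add(-3, -4)), -3) = Mul(Add(13, -7), -3) = Mul(6, -3) = -18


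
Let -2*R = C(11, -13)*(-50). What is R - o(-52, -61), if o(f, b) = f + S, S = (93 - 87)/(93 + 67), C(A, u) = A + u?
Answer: 157/80 ≈ 1.9625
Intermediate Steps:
R = -50 (R = -(11 - 13)*(-50)/2 = -(-1)*(-50) = -½*100 = -50)
S = 3/80 (S = 6/160 = 6*(1/160) = 3/80 ≈ 0.037500)
o(f, b) = 3/80 + f (o(f, b) = f + 3/80 = 3/80 + f)
R - o(-52, -61) = -50 - (3/80 - 52) = -50 - 1*(-4157/80) = -50 + 4157/80 = 157/80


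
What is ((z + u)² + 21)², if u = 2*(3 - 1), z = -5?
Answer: 484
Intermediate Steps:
u = 4 (u = 2*2 = 4)
((z + u)² + 21)² = ((-5 + 4)² + 21)² = ((-1)² + 21)² = (1 + 21)² = 22² = 484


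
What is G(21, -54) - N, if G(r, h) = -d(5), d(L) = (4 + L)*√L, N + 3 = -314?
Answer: 317 - 9*√5 ≈ 296.88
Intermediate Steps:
N = -317 (N = -3 - 314 = -317)
d(L) = √L*(4 + L)
G(r, h) = -9*√5 (G(r, h) = -√5*(4 + 5) = -√5*9 = -9*√5)
G(21, -54) - N = -9*√5 - 1*(-317) = -9*√5 + 317 = 317 - 9*√5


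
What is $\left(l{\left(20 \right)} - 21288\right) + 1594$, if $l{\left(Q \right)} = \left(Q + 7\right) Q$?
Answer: $-19154$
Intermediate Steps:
$l{\left(Q \right)} = Q \left(7 + Q\right)$ ($l{\left(Q \right)} = \left(7 + Q\right) Q = Q \left(7 + Q\right)$)
$\left(l{\left(20 \right)} - 21288\right) + 1594 = \left(20 \left(7 + 20\right) - 21288\right) + 1594 = \left(20 \cdot 27 - 21288\right) + 1594 = \left(540 - 21288\right) + 1594 = -20748 + 1594 = -19154$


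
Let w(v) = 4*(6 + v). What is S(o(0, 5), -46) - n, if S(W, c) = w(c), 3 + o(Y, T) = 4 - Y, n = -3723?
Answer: 3563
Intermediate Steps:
o(Y, T) = 1 - Y (o(Y, T) = -3 + (4 - Y) = 1 - Y)
w(v) = 24 + 4*v
S(W, c) = 24 + 4*c
S(o(0, 5), -46) - n = (24 + 4*(-46)) - 1*(-3723) = (24 - 184) + 3723 = -160 + 3723 = 3563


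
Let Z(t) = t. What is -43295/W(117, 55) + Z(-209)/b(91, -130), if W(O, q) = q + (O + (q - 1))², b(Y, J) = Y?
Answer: -10062709/2665936 ≈ -3.7746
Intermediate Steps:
W(O, q) = q + (-1 + O + q)² (W(O, q) = q + (O + (-1 + q))² = q + (-1 + O + q)²)
-43295/W(117, 55) + Z(-209)/b(91, -130) = -43295/(55 + (-1 + 117 + 55)²) - 209/91 = -43295/(55 + 171²) - 209*1/91 = -43295/(55 + 29241) - 209/91 = -43295/29296 - 209/91 = -10062709/2665936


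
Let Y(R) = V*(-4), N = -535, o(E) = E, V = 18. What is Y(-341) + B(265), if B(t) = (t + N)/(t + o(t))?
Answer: -3843/53 ≈ -72.509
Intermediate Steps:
Y(R) = -72 (Y(R) = 18*(-4) = -72)
B(t) = (-535 + t)/(2*t) (B(t) = (t - 535)/(t + t) = (-535 + t)/((2*t)) = (-535 + t)*(1/(2*t)) = (-535 + t)/(2*t))
Y(-341) + B(265) = -72 + (½)*(-535 + 265)/265 = -72 + (½)*(1/265)*(-270) = -72 - 27/53 = -3843/53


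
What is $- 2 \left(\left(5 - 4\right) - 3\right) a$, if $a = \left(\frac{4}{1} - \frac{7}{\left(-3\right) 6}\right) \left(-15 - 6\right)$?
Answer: $- \frac{1106}{3} \approx -368.67$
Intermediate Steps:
$a = - \frac{553}{6}$ ($a = \left(4 \cdot 1 - \frac{7}{-18}\right) \left(-21\right) = \left(4 - - \frac{7}{18}\right) \left(-21\right) = \left(4 + \frac{7}{18}\right) \left(-21\right) = \frac{79}{18} \left(-21\right) = - \frac{553}{6} \approx -92.167$)
$- 2 \left(\left(5 - 4\right) - 3\right) a = - 2 \left(\left(5 - 4\right) - 3\right) \left(- \frac{553}{6}\right) = - 2 \left(1 - 3\right) \left(- \frac{553}{6}\right) = \left(-2\right) \left(-2\right) \left(- \frac{553}{6}\right) = 4 \left(- \frac{553}{6}\right) = - \frac{1106}{3}$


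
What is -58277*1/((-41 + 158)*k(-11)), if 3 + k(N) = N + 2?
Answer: 58277/1404 ≈ 41.508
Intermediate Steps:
k(N) = -1 + N (k(N) = -3 + (N + 2) = -3 + (2 + N) = -1 + N)
-58277*1/((-41 + 158)*k(-11)) = -58277*1/((-1 - 11)*(-41 + 158)) = -58277/(117*(-12)) = -58277/(-1404) = -58277*(-1/1404) = 58277/1404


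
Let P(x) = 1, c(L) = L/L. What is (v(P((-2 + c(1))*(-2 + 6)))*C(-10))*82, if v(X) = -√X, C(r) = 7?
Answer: -574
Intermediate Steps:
c(L) = 1
(v(P((-2 + c(1))*(-2 + 6)))*C(-10))*82 = (-√1*7)*82 = (-1*1*7)*82 = -1*7*82 = -7*82 = -574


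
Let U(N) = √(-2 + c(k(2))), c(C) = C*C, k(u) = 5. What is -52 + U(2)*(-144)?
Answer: -52 - 144*√23 ≈ -742.60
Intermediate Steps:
c(C) = C²
U(N) = √23 (U(N) = √(-2 + 5²) = √(-2 + 25) = √23)
-52 + U(2)*(-144) = -52 + √23*(-144) = -52 - 144*√23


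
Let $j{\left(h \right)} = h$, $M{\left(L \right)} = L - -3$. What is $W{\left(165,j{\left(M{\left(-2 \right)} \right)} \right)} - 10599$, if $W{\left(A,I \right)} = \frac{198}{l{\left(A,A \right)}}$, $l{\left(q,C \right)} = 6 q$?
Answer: $- \frac{52994}{5} \approx -10599.0$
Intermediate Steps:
$M{\left(L \right)} = 3 + L$ ($M{\left(L \right)} = L + 3 = 3 + L$)
$W{\left(A,I \right)} = \frac{33}{A}$ ($W{\left(A,I \right)} = \frac{198}{6 A} = 198 \frac{1}{6 A} = \frac{33}{A}$)
$W{\left(165,j{\left(M{\left(-2 \right)} \right)} \right)} - 10599 = \frac{33}{165} - 10599 = 33 \cdot \frac{1}{165} - 10599 = \frac{1}{5} - 10599 = - \frac{52994}{5}$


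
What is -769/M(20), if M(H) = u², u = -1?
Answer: -769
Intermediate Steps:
M(H) = 1 (M(H) = (-1)² = 1)
-769/M(20) = -769/1 = -769*1 = -769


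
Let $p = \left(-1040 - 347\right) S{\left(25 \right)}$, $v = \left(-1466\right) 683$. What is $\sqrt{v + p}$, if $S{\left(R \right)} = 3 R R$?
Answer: $i \sqrt{3601903} \approx 1897.9 i$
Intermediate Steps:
$S{\left(R \right)} = 3 R^{2}$
$v = -1001278$
$p = -2600625$ ($p = \left(-1040 - 347\right) 3 \cdot 25^{2} = - 1387 \cdot 3 \cdot 625 = \left(-1387\right) 1875 = -2600625$)
$\sqrt{v + p} = \sqrt{-1001278 - 2600625} = \sqrt{-3601903} = i \sqrt{3601903}$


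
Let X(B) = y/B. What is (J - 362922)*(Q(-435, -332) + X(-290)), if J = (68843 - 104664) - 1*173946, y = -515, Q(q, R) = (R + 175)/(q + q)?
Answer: -487358339/435 ≈ -1.1204e+6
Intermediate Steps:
Q(q, R) = (175 + R)/(2*q) (Q(q, R) = (175 + R)/((2*q)) = (175 + R)*(1/(2*q)) = (175 + R)/(2*q))
J = -209767 (J = -35821 - 173946 = -209767)
X(B) = -515/B
(J - 362922)*(Q(-435, -332) + X(-290)) = (-209767 - 362922)*((½)*(175 - 332)/(-435) - 515/(-290)) = -572689*((½)*(-1/435)*(-157) - 515*(-1/290)) = -572689*(157/870 + 103/58) = -572689*851/435 = -487358339/435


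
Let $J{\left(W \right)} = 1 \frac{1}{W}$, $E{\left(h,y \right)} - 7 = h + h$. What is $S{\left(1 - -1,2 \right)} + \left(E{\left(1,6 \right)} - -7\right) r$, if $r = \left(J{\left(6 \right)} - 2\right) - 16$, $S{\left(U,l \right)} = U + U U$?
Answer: $- \frac{838}{3} \approx -279.33$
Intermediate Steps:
$S{\left(U,l \right)} = U + U^{2}$
$E{\left(h,y \right)} = 7 + 2 h$ ($E{\left(h,y \right)} = 7 + \left(h + h\right) = 7 + 2 h$)
$J{\left(W \right)} = \frac{1}{W}$
$r = - \frac{107}{6}$ ($r = \left(\frac{1}{6} - 2\right) - 16 = - \frac{11}{6} - 16 = - \frac{107}{6} \approx -17.833$)
$S{\left(1 - -1,2 \right)} + \left(E{\left(1,6 \right)} - -7\right) r = \left(1 - -1\right) \left(1 + \left(1 - -1\right)\right) + \left(\left(7 + 2 \cdot 1\right) - -7\right) \left(- \frac{107}{6}\right) = \left(1 + 1\right) \left(1 + \left(1 + 1\right)\right) + \left(\left(7 + 2\right) + 7\right) \left(- \frac{107}{6}\right) = 2 \left(1 + 2\right) + \left(9 + 7\right) \left(- \frac{107}{6}\right) = 2 \cdot 3 + 16 \left(- \frac{107}{6}\right) = 6 - \frac{856}{3} = - \frac{838}{3}$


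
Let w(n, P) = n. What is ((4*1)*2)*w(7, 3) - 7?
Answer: 49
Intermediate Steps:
((4*1)*2)*w(7, 3) - 7 = ((4*1)*2)*7 - 7 = (4*2)*7 - 7 = 8*7 - 7 = 56 - 7 = 49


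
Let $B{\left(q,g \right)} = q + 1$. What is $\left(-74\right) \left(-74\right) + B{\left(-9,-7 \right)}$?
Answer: $5468$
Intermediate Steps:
$B{\left(q,g \right)} = 1 + q$
$\left(-74\right) \left(-74\right) + B{\left(-9,-7 \right)} = \left(-74\right) \left(-74\right) + \left(1 - 9\right) = 5476 - 8 = 5468$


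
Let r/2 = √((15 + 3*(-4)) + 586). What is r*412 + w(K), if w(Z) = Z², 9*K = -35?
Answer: 1225/81 + 824*√589 ≈ 20013.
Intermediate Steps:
K = -35/9 (K = (⅑)*(-35) = -35/9 ≈ -3.8889)
r = 2*√589 (r = 2*√((15 + 3*(-4)) + 586) = 2*√((15 - 12) + 586) = 2*√(3 + 586) = 2*√589 ≈ 48.539)
r*412 + w(K) = (2*√589)*412 + (-35/9)² = 824*√589 + 1225/81 = 1225/81 + 824*√589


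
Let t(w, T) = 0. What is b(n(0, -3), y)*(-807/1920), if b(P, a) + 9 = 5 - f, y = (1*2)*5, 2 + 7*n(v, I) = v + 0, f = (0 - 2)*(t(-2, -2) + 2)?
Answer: 0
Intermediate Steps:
f = -4 (f = (0 - 2)*(0 + 2) = -2*2 = -4)
n(v, I) = -2/7 + v/7 (n(v, I) = -2/7 + (v + 0)/7 = -2/7 + v/7)
y = 10 (y = 2*5 = 10)
b(P, a) = 0 (b(P, a) = -9 + (5 - 1*(-4)) = -9 + (5 + 4) = -9 + 9 = 0)
b(n(0, -3), y)*(-807/1920) = 0*(-807/1920) = 0*(-807*1/1920) = 0*(-269/640) = 0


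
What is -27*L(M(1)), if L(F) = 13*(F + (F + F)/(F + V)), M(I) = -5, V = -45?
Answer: 8424/5 ≈ 1684.8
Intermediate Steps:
L(F) = 13*F + 26*F/(-45 + F) (L(F) = 13*(F + (F + F)/(F - 45)) = 13*(F + (2*F)/(-45 + F)) = 13*(F + 2*F/(-45 + F)) = 13*F + 26*F/(-45 + F))
-27*L(M(1)) = -351*(-5)*(-43 - 5)/(-45 - 5) = -351*(-5)*(-48)/(-50) = -351*(-5)*(-1)*(-48)/50 = -27*(-312/5) = 8424/5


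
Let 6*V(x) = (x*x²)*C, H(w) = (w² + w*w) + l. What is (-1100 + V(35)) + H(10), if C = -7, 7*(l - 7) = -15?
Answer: -2138471/42 ≈ -50916.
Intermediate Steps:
l = 34/7 (l = 7 + (⅐)*(-15) = 7 - 15/7 = 34/7 ≈ 4.8571)
H(w) = 34/7 + 2*w² (H(w) = (w² + w*w) + 34/7 = (w² + w²) + 34/7 = 2*w² + 34/7 = 34/7 + 2*w²)
V(x) = -7*x³/6 (V(x) = ((x*x²)*(-7))/6 = (x³*(-7))/6 = (-7*x³)/6 = -7*x³/6)
(-1100 + V(35)) + H(10) = (-1100 - 7/6*35³) + (34/7 + 2*10²) = (-1100 - 7/6*42875) + (34/7 + 2*100) = (-1100 - 300125/6) + (34/7 + 200) = -306725/6 + 1434/7 = -2138471/42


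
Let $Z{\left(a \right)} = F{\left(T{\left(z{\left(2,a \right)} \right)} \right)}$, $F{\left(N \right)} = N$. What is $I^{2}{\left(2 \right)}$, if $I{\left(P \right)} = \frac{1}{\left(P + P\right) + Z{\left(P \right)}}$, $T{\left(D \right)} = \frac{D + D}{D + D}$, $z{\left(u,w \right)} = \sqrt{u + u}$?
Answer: $\frac{1}{25} \approx 0.04$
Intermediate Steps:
$z{\left(u,w \right)} = \sqrt{2} \sqrt{u}$ ($z{\left(u,w \right)} = \sqrt{2 u} = \sqrt{2} \sqrt{u}$)
$T{\left(D \right)} = 1$ ($T{\left(D \right)} = \frac{2 D}{2 D} = 2 D \frac{1}{2 D} = 1$)
$Z{\left(a \right)} = 1$
$I{\left(P \right)} = \frac{1}{1 + 2 P}$ ($I{\left(P \right)} = \frac{1}{\left(P + P\right) + 1} = \frac{1}{2 P + 1} = \frac{1}{1 + 2 P}$)
$I^{2}{\left(2 \right)} = \left(\frac{1}{1 + 2 \cdot 2}\right)^{2} = \left(\frac{1}{1 + 4}\right)^{2} = \left(\frac{1}{5}\right)^{2} = \frac{1}{25}$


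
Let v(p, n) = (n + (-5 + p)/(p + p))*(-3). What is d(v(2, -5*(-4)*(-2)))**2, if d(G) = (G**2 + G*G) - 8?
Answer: 57148249249/64 ≈ 8.9294e+8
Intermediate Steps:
v(p, n) = -3*n - 3*(-5 + p)/(2*p) (v(p, n) = (n + (-5 + p)/((2*p)))*(-3) = (n + (-5 + p)*(1/(2*p)))*(-3) = (n + (-5 + p)/(2*p))*(-3) = -3*n - 3*(-5 + p)/(2*p))
d(G) = -8 + 2*G**2 (d(G) = (G**2 + G**2) - 8 = 2*G**2 - 8 = -8 + 2*G**2)
d(v(2, -5*(-4)*(-2)))**2 = (-8 + 2*(-3/2 - 3*(-5*(-4))*(-2) + (15/2)/2)**2)**2 = (-8 + 2*(-3/2 - 60*(-2) + (15/2)*(1/2))**2)**2 = (-8 + 2*(-3/2 - 3*(-40) + 15/4)**2)**2 = (-8 + 2*(-3/2 + 120 + 15/4)**2)**2 = (-8 + 2*(489/4)**2)**2 = (-8 + 2*(239121/16))**2 = (-8 + 239121/8)**2 = (239057/8)**2 = 57148249249/64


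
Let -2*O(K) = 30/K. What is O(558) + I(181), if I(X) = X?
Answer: 33661/186 ≈ 180.97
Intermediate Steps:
O(K) = -15/K
O(558) + I(181) = -15/558 + 181 = -15*1/558 + 181 = -5/186 + 181 = 33661/186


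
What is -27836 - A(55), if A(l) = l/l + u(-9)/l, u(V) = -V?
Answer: -1531044/55 ≈ -27837.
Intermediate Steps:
A(l) = 1 + 9/l (A(l) = l/l + (-1*(-9))/l = 1 + 9/l)
-27836 - A(55) = -27836 - (9 + 55)/55 = -27836 - 64/55 = -1531044/55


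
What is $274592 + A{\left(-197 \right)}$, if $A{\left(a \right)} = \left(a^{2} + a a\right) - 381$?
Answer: $351829$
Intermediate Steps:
$A{\left(a \right)} = -381 + 2 a^{2}$ ($A{\left(a \right)} = \left(a^{2} + a^{2}\right) - 381 = 2 a^{2} - 381 = -381 + 2 a^{2}$)
$274592 + A{\left(-197 \right)} = 274592 - \left(381 - 2 \left(-197\right)^{2}\right) = 274592 + \left(-381 + 2 \cdot 38809\right) = 274592 + \left(-381 + 77618\right) = 274592 + 77237 = 351829$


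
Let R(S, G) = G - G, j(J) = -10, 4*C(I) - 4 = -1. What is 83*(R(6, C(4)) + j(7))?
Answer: -830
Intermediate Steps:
C(I) = 3/4 (C(I) = 1 + (1/4)*(-1) = 1 - 1/4 = 3/4)
R(S, G) = 0
83*(R(6, C(4)) + j(7)) = 83*(0 - 10) = 83*(-10) = -830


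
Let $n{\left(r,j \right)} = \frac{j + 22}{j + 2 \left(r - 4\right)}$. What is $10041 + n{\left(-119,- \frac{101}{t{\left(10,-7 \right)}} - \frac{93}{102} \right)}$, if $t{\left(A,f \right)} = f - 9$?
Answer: $\frac{657105710}{65443} \approx 10041.0$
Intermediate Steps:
$t{\left(A,f \right)} = -9 + f$
$n{\left(r,j \right)} = \frac{22 + j}{-8 + j + 2 r}$ ($n{\left(r,j \right)} = \frac{22 + j}{j + 2 \left(-4 + r\right)} = \frac{22 + j}{j + \left(-8 + 2 r\right)} = \frac{22 + j}{-8 + j + 2 r}$)
$10041 + n{\left(-119,- \frac{101}{t{\left(10,-7 \right)}} - \frac{93}{102} \right)} = 10041 + \frac{22 - \left(\frac{31}{34} + \frac{101}{-9 - 7}\right)}{-8 - \left(\frac{31}{34} + \frac{101}{-9 - 7}\right) + 2 \left(-119\right)} = 10041 + \frac{22 - \left(\frac{31}{34} + \frac{101}{-16}\right)}{-8 - \left(\frac{31}{34} + \frac{101}{-16}\right) - 238} = 10041 + \frac{22 - - \frac{1469}{272}}{-8 - - \frac{1469}{272} - 238} = 10041 + \frac{22 + \left(\frac{101}{16} - \frac{31}{34}\right)}{-8 + \left(\frac{101}{16} - \frac{31}{34}\right) - 238} = 10041 + \frac{22 + \frac{1469}{272}}{-8 + \frac{1469}{272} - 238} = 10041 + \frac{1}{- \frac{65443}{272}} \cdot \frac{7453}{272} = 10041 - \frac{7453}{65443} = \frac{657105710}{65443}$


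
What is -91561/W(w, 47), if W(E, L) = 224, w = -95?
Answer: -91561/224 ≈ -408.75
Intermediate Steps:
-91561/W(w, 47) = -91561/224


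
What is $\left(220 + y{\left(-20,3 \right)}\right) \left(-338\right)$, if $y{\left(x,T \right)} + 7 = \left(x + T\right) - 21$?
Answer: $-59150$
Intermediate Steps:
$y{\left(x,T \right)} = -28 + T + x$ ($y{\left(x,T \right)} = -7 - \left(21 - T - x\right) = -7 + \left(-21 + T + x\right) = -28 + T + x$)
$\left(220 + y{\left(-20,3 \right)}\right) \left(-338\right) = \left(220 - 45\right) \left(-338\right) = 175 \left(-338\right) = -59150$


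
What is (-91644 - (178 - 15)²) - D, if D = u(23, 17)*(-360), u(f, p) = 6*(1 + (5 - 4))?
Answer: -113893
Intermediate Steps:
u(f, p) = 12 (u(f, p) = 6*(1 + 1) = 6*2 = 12)
D = -4320 (D = 12*(-360) = -4320)
(-91644 - (178 - 15)²) - D = (-91644 - (178 - 15)²) - 1*(-4320) = (-91644 - 1*163²) + 4320 = (-91644 - 1*26569) + 4320 = (-91644 - 26569) + 4320 = -118213 + 4320 = -113893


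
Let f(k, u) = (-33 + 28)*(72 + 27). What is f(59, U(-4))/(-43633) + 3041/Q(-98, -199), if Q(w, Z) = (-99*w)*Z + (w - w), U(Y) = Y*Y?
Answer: 823007557/84242145834 ≈ 0.0097695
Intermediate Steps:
U(Y) = Y**2
f(k, u) = -495 (f(k, u) = -5*99 = -495)
Q(w, Z) = -99*Z*w (Q(w, Z) = -99*Z*w + 0 = -99*Z*w)
f(59, U(-4))/(-43633) + 3041/Q(-98, -199) = -495/(-43633) + 3041/((-99*(-199)*(-98))) = -495*(-1/43633) + 3041/(-1930698) = 495/43633 + 3041*(-1/1930698) = 495/43633 - 3041/1930698 = 823007557/84242145834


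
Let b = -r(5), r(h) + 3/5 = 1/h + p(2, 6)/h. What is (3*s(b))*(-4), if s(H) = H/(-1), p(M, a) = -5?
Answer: 84/5 ≈ 16.800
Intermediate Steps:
r(h) = -⅗ - 4/h (r(h) = -⅗ + (1/h - 5/h) = -⅗ - 4/h)
b = 7/5 (b = -(-⅗ - 4/5) = -(-⅗ - 4*⅕) = -(-⅗ - ⅘) = -1*(-7/5) = 7/5 ≈ 1.4000)
s(H) = -H (s(H) = H*(-1) = -H)
(3*s(b))*(-4) = (3*(-1*7/5))*(-4) = (3*(-7/5))*(-4) = -21/5*(-4) = 84/5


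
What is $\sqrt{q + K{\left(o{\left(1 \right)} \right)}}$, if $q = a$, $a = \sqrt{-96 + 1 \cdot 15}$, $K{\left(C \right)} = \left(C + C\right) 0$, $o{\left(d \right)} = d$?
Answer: $3 \sqrt{i} \approx 2.1213 + 2.1213 i$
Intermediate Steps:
$K{\left(C \right)} = 0$ ($K{\left(C \right)} = 2 C 0 = 0$)
$a = 9 i$ ($a = \sqrt{-96 + 15} = \sqrt{-81} = 9 i \approx 9.0 i$)
$q = 9 i \approx 9.0 i$
$\sqrt{q + K{\left(o{\left(1 \right)} \right)}} = \sqrt{9 i + 0} = \sqrt{9 i} = 3 \sqrt{i}$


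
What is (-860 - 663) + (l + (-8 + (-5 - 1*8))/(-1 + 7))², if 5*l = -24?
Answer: -145411/100 ≈ -1454.1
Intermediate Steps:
l = -24/5 (l = (⅕)*(-24) = -24/5 ≈ -4.8000)
(-860 - 663) + (l + (-8 + (-5 - 1*8))/(-1 + 7))² = (-860 - 663) + (-24/5 + (-8 + (-5 - 1*8))/(-1 + 7))² = -1523 + (-24/5 + (-8 + (-5 - 8))/6)² = -1523 + (-24/5 + (-8 - 13)*(⅙))² = -1523 + (-24/5 - 21*⅙)² = -1523 + (-24/5 - 7/2)² = -1523 + (-83/10)² = -1523 + 6889/100 = -145411/100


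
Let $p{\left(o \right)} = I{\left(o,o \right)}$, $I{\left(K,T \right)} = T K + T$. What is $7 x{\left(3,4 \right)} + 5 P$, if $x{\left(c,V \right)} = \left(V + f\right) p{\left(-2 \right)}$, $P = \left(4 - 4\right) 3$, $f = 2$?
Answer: $84$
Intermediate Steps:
$I{\left(K,T \right)} = T + K T$ ($I{\left(K,T \right)} = K T + T = T + K T$)
$p{\left(o \right)} = o \left(1 + o\right)$
$P = 0$ ($P = 0 \cdot 3 = 0$)
$x{\left(c,V \right)} = 4 + 2 V$ ($x{\left(c,V \right)} = \left(V + 2\right) \left(- 2 \left(1 - 2\right)\right) = \left(2 + V\right) \left(\left(-2\right) \left(-1\right)\right) = \left(2 + V\right) 2 = 4 + 2 V$)
$7 x{\left(3,4 \right)} + 5 P = 7 \left(4 + 2 \cdot 4\right) + 5 \cdot 0 = 7 \left(4 + 8\right) + 0 = 7 \cdot 12 + 0 = 84 + 0 = 84$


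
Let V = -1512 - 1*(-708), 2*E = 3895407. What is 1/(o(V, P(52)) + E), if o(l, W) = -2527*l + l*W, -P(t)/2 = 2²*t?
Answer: 2/8627751 ≈ 2.3181e-7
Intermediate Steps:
E = 3895407/2 (E = (½)*3895407 = 3895407/2 ≈ 1.9477e+6)
V = -804 (V = -1512 + 708 = -804)
P(t) = -8*t (P(t) = -2*2²*t = -8*t)
o(l, W) = -2527*l + W*l
1/(o(V, P(52)) + E) = 1/(-804*(-2527 - 8*52) + 3895407/2) = 1/(-804*(-2527 - 416) + 3895407/2) = 1/(-804*(-2943) + 3895407/2) = 1/(2366172 + 3895407/2) = 1/(8627751/2) = 2/8627751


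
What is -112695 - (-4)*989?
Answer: -108739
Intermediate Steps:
-112695 - (-4)*989 = -112695 - 1*(-3956) = -112695 + 3956 = -108739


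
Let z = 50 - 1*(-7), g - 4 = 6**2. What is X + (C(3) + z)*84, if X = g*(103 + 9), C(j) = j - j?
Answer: 9268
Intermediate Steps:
g = 40 (g = 4 + 6**2 = 4 + 36 = 40)
C(j) = 0
z = 57 (z = 50 + 7 = 57)
X = 4480 (X = 40*(103 + 9) = 40*112 = 4480)
X + (C(3) + z)*84 = 4480 + (0 + 57)*84 = 4480 + 57*84 = 4480 + 4788 = 9268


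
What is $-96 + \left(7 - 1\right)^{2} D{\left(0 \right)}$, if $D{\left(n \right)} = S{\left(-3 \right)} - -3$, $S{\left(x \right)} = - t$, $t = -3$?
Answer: $120$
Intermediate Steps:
$S{\left(x \right)} = 3$ ($S{\left(x \right)} = \left(-1\right) \left(-3\right) = 3$)
$D{\left(n \right)} = 6$ ($D{\left(n \right)} = 3 - -3 = 3 + 3 = 6$)
$-96 + \left(7 - 1\right)^{2} D{\left(0 \right)} = -96 + \left(7 - 1\right)^{2} \cdot 6 = -96 + 6^{2} \cdot 6 = -96 + 36 \cdot 6 = -96 + 216 = 120$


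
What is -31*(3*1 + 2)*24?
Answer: -3720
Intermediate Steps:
-31*(3*1 + 2)*24 = -31*(3 + 2)*24 = -31*5*24 = -155*24 = -3720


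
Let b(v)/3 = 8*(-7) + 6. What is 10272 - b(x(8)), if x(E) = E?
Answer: 10422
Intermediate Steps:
b(v) = -150 (b(v) = 3*(8*(-7) + 6) = 3*(-56 + 6) = 3*(-50) = -150)
10272 - b(x(8)) = 10272 - 1*(-150) = 10272 + 150 = 10422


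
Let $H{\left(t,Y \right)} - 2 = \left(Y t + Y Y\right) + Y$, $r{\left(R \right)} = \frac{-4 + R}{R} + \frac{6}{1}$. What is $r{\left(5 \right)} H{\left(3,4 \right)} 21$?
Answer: $\frac{22134}{5} \approx 4426.8$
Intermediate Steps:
$r{\left(R \right)} = 6 + \frac{-4 + R}{R}$ ($r{\left(R \right)} = \frac{-4 + R}{R} + 6 \cdot 1 = \frac{-4 + R}{R} + 6 = 6 + \frac{-4 + R}{R}$)
$H{\left(t,Y \right)} = 2 + Y + Y^{2} + Y t$ ($H{\left(t,Y \right)} = 2 + \left(\left(Y t + Y Y\right) + Y\right) = 2 + \left(\left(Y t + Y^{2}\right) + Y\right) = 2 + \left(\left(Y^{2} + Y t\right) + Y\right) = 2 + \left(Y + Y^{2} + Y t\right) = 2 + Y + Y^{2} + Y t$)
$r{\left(5 \right)} H{\left(3,4 \right)} 21 = \left(7 - \frac{4}{5}\right) \left(2 + 4 + 4^{2} + 4 \cdot 3\right) 21 = \left(7 - \frac{4}{5}\right) \left(2 + 4 + 16 + 12\right) 21 = \left(7 - \frac{4}{5}\right) 34 \cdot 21 = \frac{31}{5} \cdot 34 \cdot 21 = \frac{1054}{5} \cdot 21 = \frac{22134}{5}$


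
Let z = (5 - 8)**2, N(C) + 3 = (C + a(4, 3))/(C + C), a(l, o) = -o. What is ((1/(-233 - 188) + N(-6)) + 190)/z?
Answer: 105389/5052 ≈ 20.861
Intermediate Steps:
N(C) = -3 + (-3 + C)/(2*C) (N(C) = -3 + (C - 1*3)/(C + C) = -3 + (C - 3)/((2*C)) = -3 + (-3 + C)*(1/(2*C)) = -3 + (-3 + C)/(2*C))
z = 9 (z = (-3)**2 = 9)
((1/(-233 - 188) + N(-6)) + 190)/z = ((1/(-233 - 188) + (1/2)*(-3 - 5*(-6))/(-6)) + 190)/9 = ((1/(-421) + (1/2)*(-1/6)*(-3 + 30)) + 190)*(1/9) = ((-1/421 + (1/2)*(-1/6)*27) + 190)*(1/9) = ((-1/421 - 9/4) + 190)*(1/9) = (-3793/1684 + 190)*(1/9) = (316167/1684)*(1/9) = 105389/5052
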